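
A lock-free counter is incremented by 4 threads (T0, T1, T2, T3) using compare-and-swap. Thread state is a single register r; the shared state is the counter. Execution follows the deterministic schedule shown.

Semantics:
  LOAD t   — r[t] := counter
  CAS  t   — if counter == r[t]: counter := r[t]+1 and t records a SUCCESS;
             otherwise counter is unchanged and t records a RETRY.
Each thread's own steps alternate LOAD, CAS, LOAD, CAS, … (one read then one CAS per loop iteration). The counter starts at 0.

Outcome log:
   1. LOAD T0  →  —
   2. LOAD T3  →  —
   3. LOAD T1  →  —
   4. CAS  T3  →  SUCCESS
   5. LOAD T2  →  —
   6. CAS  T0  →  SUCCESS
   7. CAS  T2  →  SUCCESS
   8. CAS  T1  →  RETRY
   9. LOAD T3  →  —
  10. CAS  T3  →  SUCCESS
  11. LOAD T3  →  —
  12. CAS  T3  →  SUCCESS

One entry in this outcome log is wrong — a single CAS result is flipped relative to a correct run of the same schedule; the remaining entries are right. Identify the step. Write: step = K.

Correct run:
T0 LOAD — after: cnt=0, r=0 — load
T3 LOAD — after: cnt=0, r=0 — load
T1 LOAD — after: cnt=0, r=0 — load
T3 CAS — after: cnt=1, r=0 — ok
T2 LOAD — after: cnt=1, r=1 — load
T0 CAS — after: cnt=1, r=0 — retry
T2 CAS — after: cnt=2, r=1 — ok
T1 CAS — after: cnt=2, r=0 — retry
T3 LOAD — after: cnt=2, r=2 — load
T3 CAS — after: cnt=3, r=2 — ok
T3 LOAD — after: cnt=3, r=3 — load
T3 CAS — after: cnt=4, r=3 — ok
Log disagrees first at step 6.

step = 6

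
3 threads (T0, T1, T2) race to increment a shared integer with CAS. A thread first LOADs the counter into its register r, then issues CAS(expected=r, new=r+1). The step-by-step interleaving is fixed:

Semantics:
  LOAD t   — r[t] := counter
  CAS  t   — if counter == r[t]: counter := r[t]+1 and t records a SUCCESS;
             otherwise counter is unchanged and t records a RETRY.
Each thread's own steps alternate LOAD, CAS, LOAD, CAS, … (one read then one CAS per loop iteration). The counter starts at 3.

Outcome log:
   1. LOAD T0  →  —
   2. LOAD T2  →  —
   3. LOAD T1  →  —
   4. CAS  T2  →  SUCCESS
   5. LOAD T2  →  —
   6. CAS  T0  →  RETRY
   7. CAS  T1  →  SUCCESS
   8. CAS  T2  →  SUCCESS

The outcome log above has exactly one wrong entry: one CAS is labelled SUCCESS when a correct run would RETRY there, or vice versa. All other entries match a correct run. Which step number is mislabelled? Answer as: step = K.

step = 7

Re-executing:
[1] T0.load  rd  (counter 3, T0.r 3)
[2] T2.load  rd  (counter 3, T2.r 3)
[3] T1.load  rd  (counter 3, T1.r 3)
[4] T2.cas  hit  (counter 4, T2.r 3)
[5] T2.load  rd  (counter 4, T2.r 4)
[6] T0.cas  miss  (counter 4, T0.r 3)
[7] T1.cas  miss  (counter 4, T1.r 3)
[8] T2.cas  hit  (counter 5, T2.r 4)
Flip is step 7.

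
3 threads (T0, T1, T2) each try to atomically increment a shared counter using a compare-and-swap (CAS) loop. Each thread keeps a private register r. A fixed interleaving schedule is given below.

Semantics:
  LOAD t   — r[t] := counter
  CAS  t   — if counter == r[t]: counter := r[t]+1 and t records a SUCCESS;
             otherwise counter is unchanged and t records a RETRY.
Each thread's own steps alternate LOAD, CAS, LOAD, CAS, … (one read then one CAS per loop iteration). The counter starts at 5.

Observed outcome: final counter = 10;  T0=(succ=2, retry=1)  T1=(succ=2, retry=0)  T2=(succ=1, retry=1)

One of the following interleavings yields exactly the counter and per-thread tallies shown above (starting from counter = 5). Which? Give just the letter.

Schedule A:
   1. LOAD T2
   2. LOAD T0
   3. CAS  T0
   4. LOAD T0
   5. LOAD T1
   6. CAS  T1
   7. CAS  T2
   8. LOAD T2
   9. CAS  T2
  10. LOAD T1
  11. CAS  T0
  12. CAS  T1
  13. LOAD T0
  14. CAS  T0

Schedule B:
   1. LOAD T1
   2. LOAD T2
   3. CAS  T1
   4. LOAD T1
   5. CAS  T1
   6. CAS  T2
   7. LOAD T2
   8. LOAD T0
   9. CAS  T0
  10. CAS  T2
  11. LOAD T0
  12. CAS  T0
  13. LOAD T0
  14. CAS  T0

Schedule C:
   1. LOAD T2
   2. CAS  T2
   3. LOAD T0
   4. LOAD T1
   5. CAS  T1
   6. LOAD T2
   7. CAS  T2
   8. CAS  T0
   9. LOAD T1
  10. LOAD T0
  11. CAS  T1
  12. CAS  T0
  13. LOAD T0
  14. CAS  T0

Simulating candidate A:
T2 LOAD — after: cnt=5, r=5 — load
T0 LOAD — after: cnt=5, r=5 — load
T0 CAS — after: cnt=6, r=5 — ok
T0 LOAD — after: cnt=6, r=6 — load
T1 LOAD — after: cnt=6, r=6 — load
T1 CAS — after: cnt=7, r=6 — ok
T2 CAS — after: cnt=7, r=5 — retry
T2 LOAD — after: cnt=7, r=7 — load
T2 CAS — after: cnt=8, r=7 — ok
T1 LOAD — after: cnt=8, r=8 — load
T0 CAS — after: cnt=8, r=6 — retry
T1 CAS — after: cnt=9, r=8 — ok
T0 LOAD — after: cnt=9, r=9 — load
T0 CAS — after: cnt=10, r=9 — ok

A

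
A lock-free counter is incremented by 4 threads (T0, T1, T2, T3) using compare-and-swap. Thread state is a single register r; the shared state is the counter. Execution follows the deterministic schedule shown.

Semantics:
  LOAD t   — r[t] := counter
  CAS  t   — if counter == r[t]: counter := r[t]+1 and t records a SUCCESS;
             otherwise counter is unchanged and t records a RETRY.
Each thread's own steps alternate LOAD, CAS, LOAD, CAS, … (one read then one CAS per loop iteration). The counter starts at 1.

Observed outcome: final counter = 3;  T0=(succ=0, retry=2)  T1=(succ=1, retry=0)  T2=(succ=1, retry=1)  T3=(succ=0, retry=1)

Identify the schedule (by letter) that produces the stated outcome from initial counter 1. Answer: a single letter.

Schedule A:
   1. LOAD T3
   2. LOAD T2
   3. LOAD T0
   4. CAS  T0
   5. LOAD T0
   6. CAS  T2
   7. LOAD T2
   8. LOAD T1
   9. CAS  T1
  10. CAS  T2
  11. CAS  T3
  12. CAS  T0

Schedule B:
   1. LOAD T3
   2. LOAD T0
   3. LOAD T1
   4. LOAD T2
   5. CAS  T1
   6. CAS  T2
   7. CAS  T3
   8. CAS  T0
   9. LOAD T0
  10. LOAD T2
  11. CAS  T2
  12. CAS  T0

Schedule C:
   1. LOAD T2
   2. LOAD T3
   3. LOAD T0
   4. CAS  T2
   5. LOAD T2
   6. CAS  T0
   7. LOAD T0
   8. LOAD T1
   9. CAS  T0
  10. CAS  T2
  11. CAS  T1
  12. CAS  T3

B

Tracing schedule B:
T3 LOAD — after: cnt=1, r=1 — load
T0 LOAD — after: cnt=1, r=1 — load
T1 LOAD — after: cnt=1, r=1 — load
T2 LOAD — after: cnt=1, r=1 — load
T1 CAS — after: cnt=2, r=1 — ok
T2 CAS — after: cnt=2, r=1 — retry
T3 CAS — after: cnt=2, r=1 — retry
T0 CAS — after: cnt=2, r=1 — retry
T0 LOAD — after: cnt=2, r=2 — load
T2 LOAD — after: cnt=2, r=2 — load
T2 CAS — after: cnt=3, r=2 — ok
T0 CAS — after: cnt=3, r=2 — retry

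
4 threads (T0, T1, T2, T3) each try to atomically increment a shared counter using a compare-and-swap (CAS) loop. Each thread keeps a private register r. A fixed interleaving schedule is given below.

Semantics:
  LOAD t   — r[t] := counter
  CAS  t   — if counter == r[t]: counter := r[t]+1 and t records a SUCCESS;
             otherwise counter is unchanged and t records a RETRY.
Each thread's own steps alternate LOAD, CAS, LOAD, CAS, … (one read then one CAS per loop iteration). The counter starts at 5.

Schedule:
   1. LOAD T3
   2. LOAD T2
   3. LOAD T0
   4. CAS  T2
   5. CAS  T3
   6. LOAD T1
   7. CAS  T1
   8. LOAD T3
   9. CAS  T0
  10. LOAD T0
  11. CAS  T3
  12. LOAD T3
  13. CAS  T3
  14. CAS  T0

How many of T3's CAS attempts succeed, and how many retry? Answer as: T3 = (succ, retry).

T3 LOAD — after: cnt=5, r=5 — load
T2 LOAD — after: cnt=5, r=5 — load
T0 LOAD — after: cnt=5, r=5 — load
T2 CAS — after: cnt=6, r=5 — ok
T3 CAS — after: cnt=6, r=5 — retry
T1 LOAD — after: cnt=6, r=6 — load
T1 CAS — after: cnt=7, r=6 — ok
T3 LOAD — after: cnt=7, r=7 — load
T0 CAS — after: cnt=7, r=5 — retry
T0 LOAD — after: cnt=7, r=7 — load
T3 CAS — after: cnt=8, r=7 — ok
T3 LOAD — after: cnt=8, r=8 — load
T3 CAS — after: cnt=9, r=8 — ok
T0 CAS — after: cnt=9, r=7 — retry

T3 = (2, 1)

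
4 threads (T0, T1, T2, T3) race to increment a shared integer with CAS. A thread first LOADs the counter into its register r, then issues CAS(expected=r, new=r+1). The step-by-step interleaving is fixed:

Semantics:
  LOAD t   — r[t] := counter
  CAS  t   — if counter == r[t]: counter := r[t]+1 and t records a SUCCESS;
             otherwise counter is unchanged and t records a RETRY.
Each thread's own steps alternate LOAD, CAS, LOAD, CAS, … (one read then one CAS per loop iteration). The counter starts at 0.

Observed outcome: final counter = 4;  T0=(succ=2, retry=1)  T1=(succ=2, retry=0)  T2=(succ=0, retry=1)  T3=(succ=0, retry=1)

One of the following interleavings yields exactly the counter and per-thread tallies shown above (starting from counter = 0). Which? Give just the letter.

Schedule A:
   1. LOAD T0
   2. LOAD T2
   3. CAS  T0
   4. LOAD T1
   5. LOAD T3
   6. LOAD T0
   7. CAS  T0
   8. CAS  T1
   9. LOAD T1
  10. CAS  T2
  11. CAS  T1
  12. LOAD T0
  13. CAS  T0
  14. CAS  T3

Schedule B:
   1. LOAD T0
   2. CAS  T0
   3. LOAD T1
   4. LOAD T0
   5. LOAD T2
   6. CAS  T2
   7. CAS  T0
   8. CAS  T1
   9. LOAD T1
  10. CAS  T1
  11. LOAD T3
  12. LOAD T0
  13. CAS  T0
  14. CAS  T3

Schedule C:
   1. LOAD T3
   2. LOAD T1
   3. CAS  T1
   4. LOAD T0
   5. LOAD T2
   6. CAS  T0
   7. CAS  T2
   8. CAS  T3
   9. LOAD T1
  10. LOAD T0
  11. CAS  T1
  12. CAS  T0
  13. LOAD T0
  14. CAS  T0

Simulating candidate C:
step 1: T3 LOAD ⇒ load; ctr=0 reg=0
step 2: T1 LOAD ⇒ load; ctr=0 reg=0
step 3: T1 CAS ⇒ ok; ctr=1 reg=0
step 4: T0 LOAD ⇒ load; ctr=1 reg=1
step 5: T2 LOAD ⇒ load; ctr=1 reg=1
step 6: T0 CAS ⇒ ok; ctr=2 reg=1
step 7: T2 CAS ⇒ retry; ctr=2 reg=1
step 8: T3 CAS ⇒ retry; ctr=2 reg=0
step 9: T1 LOAD ⇒ load; ctr=2 reg=2
step 10: T0 LOAD ⇒ load; ctr=2 reg=2
step 11: T1 CAS ⇒ ok; ctr=3 reg=2
step 12: T0 CAS ⇒ retry; ctr=3 reg=2
step 13: T0 LOAD ⇒ load; ctr=3 reg=3
step 14: T0 CAS ⇒ ok; ctr=4 reg=3

C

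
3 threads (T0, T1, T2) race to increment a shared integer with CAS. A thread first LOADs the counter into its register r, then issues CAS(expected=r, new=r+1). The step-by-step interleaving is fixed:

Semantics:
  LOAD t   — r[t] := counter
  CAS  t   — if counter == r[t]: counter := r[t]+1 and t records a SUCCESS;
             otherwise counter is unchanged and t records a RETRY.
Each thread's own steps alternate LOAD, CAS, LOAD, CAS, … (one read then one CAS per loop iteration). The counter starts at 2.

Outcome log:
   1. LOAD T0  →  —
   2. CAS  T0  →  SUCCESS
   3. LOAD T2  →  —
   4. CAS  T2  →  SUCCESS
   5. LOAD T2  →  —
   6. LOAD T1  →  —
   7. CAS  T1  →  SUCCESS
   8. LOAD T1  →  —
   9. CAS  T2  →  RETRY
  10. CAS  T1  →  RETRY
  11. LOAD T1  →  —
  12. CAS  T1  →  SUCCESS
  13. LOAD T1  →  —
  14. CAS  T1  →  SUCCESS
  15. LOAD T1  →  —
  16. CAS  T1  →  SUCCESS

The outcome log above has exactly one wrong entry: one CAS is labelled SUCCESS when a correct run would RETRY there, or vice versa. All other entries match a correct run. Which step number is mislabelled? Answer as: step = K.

Re-executing:
   1) LOAD T0:  M=2  r_T0=2
   2) CAS  T0:  M=3  r_T0=2 ✓
   3) LOAD T2:  M=3  r_T2=3
   4) CAS  T2:  M=4  r_T2=3 ✓
   5) LOAD T2:  M=4  r_T2=4
   6) LOAD T1:  M=4  r_T1=4
   7) CAS  T1:  M=5  r_T1=4 ✓
   8) LOAD T1:  M=5  r_T1=5
   9) CAS  T2:  M=5  r_T2=4 ✗
  10) CAS  T1:  M=6  r_T1=5 ✓
  11) LOAD T1:  M=6  r_T1=6
  12) CAS  T1:  M=7  r_T1=6 ✓
  13) LOAD T1:  M=7  r_T1=7
  14) CAS  T1:  M=8  r_T1=7 ✓
  15) LOAD T1:  M=8  r_T1=8
  16) CAS  T1:  M=9  r_T1=8 ✓
Mismatch at 10.

step = 10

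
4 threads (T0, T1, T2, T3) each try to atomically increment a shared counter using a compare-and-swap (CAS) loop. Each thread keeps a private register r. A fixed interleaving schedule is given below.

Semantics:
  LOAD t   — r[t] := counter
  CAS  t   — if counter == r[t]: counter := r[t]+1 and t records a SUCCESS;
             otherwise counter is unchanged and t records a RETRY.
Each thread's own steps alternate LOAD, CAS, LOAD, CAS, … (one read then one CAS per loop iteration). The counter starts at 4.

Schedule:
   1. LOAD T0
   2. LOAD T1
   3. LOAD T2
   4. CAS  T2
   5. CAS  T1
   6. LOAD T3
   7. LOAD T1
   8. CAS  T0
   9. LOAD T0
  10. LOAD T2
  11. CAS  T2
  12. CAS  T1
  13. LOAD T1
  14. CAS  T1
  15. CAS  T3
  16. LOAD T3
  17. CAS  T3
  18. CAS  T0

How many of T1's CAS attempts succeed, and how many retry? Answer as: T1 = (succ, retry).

T1 = (1, 2)

step 1: T0 LOAD ⇒ load; ctr=4 reg=4
step 2: T1 LOAD ⇒ load; ctr=4 reg=4
step 3: T2 LOAD ⇒ load; ctr=4 reg=4
step 4: T2 CAS ⇒ ok; ctr=5 reg=4
step 5: T1 CAS ⇒ retry; ctr=5 reg=4
step 6: T3 LOAD ⇒ load; ctr=5 reg=5
step 7: T1 LOAD ⇒ load; ctr=5 reg=5
step 8: T0 CAS ⇒ retry; ctr=5 reg=4
step 9: T0 LOAD ⇒ load; ctr=5 reg=5
step 10: T2 LOAD ⇒ load; ctr=5 reg=5
step 11: T2 CAS ⇒ ok; ctr=6 reg=5
step 12: T1 CAS ⇒ retry; ctr=6 reg=5
step 13: T1 LOAD ⇒ load; ctr=6 reg=6
step 14: T1 CAS ⇒ ok; ctr=7 reg=6
step 15: T3 CAS ⇒ retry; ctr=7 reg=5
step 16: T3 LOAD ⇒ load; ctr=7 reg=7
step 17: T3 CAS ⇒ ok; ctr=8 reg=7
step 18: T0 CAS ⇒ retry; ctr=8 reg=5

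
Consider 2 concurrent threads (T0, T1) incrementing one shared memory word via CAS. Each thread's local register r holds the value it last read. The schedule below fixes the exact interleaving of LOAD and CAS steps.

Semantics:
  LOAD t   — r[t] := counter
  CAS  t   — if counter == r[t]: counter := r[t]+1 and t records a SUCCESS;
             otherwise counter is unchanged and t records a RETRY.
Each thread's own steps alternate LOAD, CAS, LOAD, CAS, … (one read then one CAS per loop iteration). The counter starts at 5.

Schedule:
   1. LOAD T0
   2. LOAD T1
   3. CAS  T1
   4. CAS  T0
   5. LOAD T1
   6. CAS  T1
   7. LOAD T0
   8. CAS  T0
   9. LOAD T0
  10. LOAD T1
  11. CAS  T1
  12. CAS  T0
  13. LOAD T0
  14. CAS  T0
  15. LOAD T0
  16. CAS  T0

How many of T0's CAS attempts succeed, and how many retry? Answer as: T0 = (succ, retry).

T0 = (3, 2)

1. LOAD T0 → mem=5 r[T0]=5 [LOAD]
2. LOAD T1 → mem=5 r[T1]=5 [LOAD]
3. CAS T1 → mem=6 r[T1]=5 [OK]
4. CAS T0 → mem=6 r[T0]=5 [RETRY]
5. LOAD T1 → mem=6 r[T1]=6 [LOAD]
6. CAS T1 → mem=7 r[T1]=6 [OK]
7. LOAD T0 → mem=7 r[T0]=7 [LOAD]
8. CAS T0 → mem=8 r[T0]=7 [OK]
9. LOAD T0 → mem=8 r[T0]=8 [LOAD]
10. LOAD T1 → mem=8 r[T1]=8 [LOAD]
11. CAS T1 → mem=9 r[T1]=8 [OK]
12. CAS T0 → mem=9 r[T0]=8 [RETRY]
13. LOAD T0 → mem=9 r[T0]=9 [LOAD]
14. CAS T0 → mem=10 r[T0]=9 [OK]
15. LOAD T0 → mem=10 r[T0]=10 [LOAD]
16. CAS T0 → mem=11 r[T0]=10 [OK]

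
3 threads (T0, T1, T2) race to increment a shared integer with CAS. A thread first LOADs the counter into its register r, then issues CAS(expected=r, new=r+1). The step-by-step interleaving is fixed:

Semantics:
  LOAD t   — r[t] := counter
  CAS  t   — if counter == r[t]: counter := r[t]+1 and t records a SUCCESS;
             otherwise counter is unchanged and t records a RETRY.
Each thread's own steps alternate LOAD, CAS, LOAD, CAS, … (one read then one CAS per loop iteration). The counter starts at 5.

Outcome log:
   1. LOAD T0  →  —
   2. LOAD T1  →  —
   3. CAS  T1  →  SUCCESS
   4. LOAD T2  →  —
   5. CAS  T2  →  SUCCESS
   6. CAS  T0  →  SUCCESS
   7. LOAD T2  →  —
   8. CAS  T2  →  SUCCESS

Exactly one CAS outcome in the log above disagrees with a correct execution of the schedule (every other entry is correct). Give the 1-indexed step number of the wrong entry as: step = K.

step = 6

Reference trace:
step 1: T0 LOAD ⇒ load; ctr=5 reg=5
step 2: T1 LOAD ⇒ load; ctr=5 reg=5
step 3: T1 CAS ⇒ ok; ctr=6 reg=5
step 4: T2 LOAD ⇒ load; ctr=6 reg=6
step 5: T2 CAS ⇒ ok; ctr=7 reg=6
step 6: T0 CAS ⇒ retry; ctr=7 reg=5
step 7: T2 LOAD ⇒ load; ctr=7 reg=7
step 8: T2 CAS ⇒ ok; ctr=8 reg=7
Flip is step 6.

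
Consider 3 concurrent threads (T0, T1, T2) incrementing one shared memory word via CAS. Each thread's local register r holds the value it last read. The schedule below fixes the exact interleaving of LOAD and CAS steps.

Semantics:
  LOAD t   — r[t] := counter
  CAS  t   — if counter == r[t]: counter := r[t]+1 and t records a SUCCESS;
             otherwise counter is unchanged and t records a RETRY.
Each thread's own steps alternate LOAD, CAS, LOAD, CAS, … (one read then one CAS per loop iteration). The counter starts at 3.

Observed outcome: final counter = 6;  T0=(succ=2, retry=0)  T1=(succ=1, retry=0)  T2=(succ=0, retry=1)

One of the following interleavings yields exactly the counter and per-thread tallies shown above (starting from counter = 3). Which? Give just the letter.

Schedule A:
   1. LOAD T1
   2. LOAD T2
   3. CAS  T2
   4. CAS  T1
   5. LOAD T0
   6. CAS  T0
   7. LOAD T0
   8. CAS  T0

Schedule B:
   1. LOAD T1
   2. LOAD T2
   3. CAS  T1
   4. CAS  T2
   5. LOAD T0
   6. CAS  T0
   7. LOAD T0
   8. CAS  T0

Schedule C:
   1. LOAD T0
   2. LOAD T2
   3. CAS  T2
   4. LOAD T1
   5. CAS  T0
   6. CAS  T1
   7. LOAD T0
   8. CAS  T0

Simulating candidate B:
step 1: T1 LOAD ⇒ load; ctr=3 reg=3
step 2: T2 LOAD ⇒ load; ctr=3 reg=3
step 3: T1 CAS ⇒ ok; ctr=4 reg=3
step 4: T2 CAS ⇒ retry; ctr=4 reg=3
step 5: T0 LOAD ⇒ load; ctr=4 reg=4
step 6: T0 CAS ⇒ ok; ctr=5 reg=4
step 7: T0 LOAD ⇒ load; ctr=5 reg=5
step 8: T0 CAS ⇒ ok; ctr=6 reg=5

B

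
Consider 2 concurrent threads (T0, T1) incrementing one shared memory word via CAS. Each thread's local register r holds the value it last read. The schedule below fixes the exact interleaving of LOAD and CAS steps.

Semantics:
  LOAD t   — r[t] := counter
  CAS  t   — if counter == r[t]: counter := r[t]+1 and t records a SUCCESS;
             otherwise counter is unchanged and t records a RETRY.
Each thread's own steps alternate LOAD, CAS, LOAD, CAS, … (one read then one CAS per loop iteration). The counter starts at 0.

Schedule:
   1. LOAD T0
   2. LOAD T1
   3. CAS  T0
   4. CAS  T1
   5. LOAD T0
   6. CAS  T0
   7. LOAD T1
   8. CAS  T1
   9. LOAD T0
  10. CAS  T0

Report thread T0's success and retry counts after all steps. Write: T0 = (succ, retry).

T0 LOAD — after: cnt=0, r=0 — load
T1 LOAD — after: cnt=0, r=0 — load
T0 CAS — after: cnt=1, r=0 — ok
T1 CAS — after: cnt=1, r=0 — retry
T0 LOAD — after: cnt=1, r=1 — load
T0 CAS — after: cnt=2, r=1 — ok
T1 LOAD — after: cnt=2, r=2 — load
T1 CAS — after: cnt=3, r=2 — ok
T0 LOAD — after: cnt=3, r=3 — load
T0 CAS — after: cnt=4, r=3 — ok

T0 = (3, 0)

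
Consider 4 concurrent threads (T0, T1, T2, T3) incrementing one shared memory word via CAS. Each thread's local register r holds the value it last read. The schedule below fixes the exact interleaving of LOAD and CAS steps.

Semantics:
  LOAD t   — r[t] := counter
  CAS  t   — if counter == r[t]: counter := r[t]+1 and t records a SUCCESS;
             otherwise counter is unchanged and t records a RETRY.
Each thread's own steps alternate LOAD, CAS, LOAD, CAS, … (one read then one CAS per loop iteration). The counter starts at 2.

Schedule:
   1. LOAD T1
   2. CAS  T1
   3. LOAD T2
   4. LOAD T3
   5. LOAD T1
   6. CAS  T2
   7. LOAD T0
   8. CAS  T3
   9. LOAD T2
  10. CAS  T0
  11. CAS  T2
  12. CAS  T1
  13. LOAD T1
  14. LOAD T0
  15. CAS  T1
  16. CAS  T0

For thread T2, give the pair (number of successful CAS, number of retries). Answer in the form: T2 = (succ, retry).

T2 = (1, 1)

T1 LOAD — after: cnt=2, r=2 — load
T1 CAS — after: cnt=3, r=2 — ok
T2 LOAD — after: cnt=3, r=3 — load
T3 LOAD — after: cnt=3, r=3 — load
T1 LOAD — after: cnt=3, r=3 — load
T2 CAS — after: cnt=4, r=3 — ok
T0 LOAD — after: cnt=4, r=4 — load
T3 CAS — after: cnt=4, r=3 — retry
T2 LOAD — after: cnt=4, r=4 — load
T0 CAS — after: cnt=5, r=4 — ok
T2 CAS — after: cnt=5, r=4 — retry
T1 CAS — after: cnt=5, r=3 — retry
T1 LOAD — after: cnt=5, r=5 — load
T0 LOAD — after: cnt=5, r=5 — load
T1 CAS — after: cnt=6, r=5 — ok
T0 CAS — after: cnt=6, r=5 — retry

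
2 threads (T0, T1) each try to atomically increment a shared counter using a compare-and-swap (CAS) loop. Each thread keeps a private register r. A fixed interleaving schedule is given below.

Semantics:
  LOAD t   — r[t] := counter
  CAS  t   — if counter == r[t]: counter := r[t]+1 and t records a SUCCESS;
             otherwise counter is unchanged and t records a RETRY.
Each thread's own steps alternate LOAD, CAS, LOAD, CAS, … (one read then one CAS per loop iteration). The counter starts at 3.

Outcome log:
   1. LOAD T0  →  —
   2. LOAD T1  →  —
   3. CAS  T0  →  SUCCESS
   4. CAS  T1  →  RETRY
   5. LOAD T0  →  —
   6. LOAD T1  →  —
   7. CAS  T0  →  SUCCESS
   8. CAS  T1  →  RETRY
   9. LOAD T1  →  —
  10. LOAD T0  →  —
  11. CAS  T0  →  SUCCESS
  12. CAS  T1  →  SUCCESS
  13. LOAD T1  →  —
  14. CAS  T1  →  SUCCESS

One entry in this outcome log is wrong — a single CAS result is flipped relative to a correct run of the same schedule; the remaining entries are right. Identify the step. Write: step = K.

step = 12

Reference trace:
T0 LOAD — after: cnt=3, r=3 — load
T1 LOAD — after: cnt=3, r=3 — load
T0 CAS — after: cnt=4, r=3 — ok
T1 CAS — after: cnt=4, r=3 — retry
T0 LOAD — after: cnt=4, r=4 — load
T1 LOAD — after: cnt=4, r=4 — load
T0 CAS — after: cnt=5, r=4 — ok
T1 CAS — after: cnt=5, r=4 — retry
T1 LOAD — after: cnt=5, r=5 — load
T0 LOAD — after: cnt=5, r=5 — load
T0 CAS — after: cnt=6, r=5 — ok
T1 CAS — after: cnt=6, r=5 — retry
T1 LOAD — after: cnt=6, r=6 — load
T1 CAS — after: cnt=7, r=6 — ok
Flip is step 12.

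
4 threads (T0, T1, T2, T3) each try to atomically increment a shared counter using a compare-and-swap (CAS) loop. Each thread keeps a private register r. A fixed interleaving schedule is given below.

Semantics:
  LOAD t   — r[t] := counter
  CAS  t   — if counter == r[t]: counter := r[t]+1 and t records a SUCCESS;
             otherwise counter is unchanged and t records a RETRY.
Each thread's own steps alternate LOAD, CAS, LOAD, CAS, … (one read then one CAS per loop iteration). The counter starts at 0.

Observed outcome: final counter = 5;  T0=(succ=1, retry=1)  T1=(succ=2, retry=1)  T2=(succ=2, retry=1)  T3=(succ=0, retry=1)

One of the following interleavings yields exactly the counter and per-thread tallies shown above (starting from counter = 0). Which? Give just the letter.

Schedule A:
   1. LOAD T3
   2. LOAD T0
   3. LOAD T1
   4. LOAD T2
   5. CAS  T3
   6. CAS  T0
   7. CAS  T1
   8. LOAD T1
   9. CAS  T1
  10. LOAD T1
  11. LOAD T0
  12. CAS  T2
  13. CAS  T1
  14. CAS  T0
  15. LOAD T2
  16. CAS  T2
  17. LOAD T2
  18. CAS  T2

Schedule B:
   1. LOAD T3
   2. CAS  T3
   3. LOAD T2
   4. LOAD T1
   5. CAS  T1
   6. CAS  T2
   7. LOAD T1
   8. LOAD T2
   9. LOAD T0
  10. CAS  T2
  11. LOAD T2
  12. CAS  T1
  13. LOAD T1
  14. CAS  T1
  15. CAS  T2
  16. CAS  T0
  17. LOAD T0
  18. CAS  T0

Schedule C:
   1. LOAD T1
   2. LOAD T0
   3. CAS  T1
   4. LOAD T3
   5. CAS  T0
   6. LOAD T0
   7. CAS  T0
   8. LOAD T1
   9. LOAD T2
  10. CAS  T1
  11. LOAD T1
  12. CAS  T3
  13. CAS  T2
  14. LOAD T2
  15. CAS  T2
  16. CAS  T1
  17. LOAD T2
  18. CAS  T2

Simulating candidate C:
[1] T1.load  rd  (counter 0, T1.r 0)
[2] T0.load  rd  (counter 0, T0.r 0)
[3] T1.cas  hit  (counter 1, T1.r 0)
[4] T3.load  rd  (counter 1, T3.r 1)
[5] T0.cas  miss  (counter 1, T0.r 0)
[6] T0.load  rd  (counter 1, T0.r 1)
[7] T0.cas  hit  (counter 2, T0.r 1)
[8] T1.load  rd  (counter 2, T1.r 2)
[9] T2.load  rd  (counter 2, T2.r 2)
[10] T1.cas  hit  (counter 3, T1.r 2)
[11] T1.load  rd  (counter 3, T1.r 3)
[12] T3.cas  miss  (counter 3, T3.r 1)
[13] T2.cas  miss  (counter 3, T2.r 2)
[14] T2.load  rd  (counter 3, T2.r 3)
[15] T2.cas  hit  (counter 4, T2.r 3)
[16] T1.cas  miss  (counter 4, T1.r 3)
[17] T2.load  rd  (counter 4, T2.r 4)
[18] T2.cas  hit  (counter 5, T2.r 4)

C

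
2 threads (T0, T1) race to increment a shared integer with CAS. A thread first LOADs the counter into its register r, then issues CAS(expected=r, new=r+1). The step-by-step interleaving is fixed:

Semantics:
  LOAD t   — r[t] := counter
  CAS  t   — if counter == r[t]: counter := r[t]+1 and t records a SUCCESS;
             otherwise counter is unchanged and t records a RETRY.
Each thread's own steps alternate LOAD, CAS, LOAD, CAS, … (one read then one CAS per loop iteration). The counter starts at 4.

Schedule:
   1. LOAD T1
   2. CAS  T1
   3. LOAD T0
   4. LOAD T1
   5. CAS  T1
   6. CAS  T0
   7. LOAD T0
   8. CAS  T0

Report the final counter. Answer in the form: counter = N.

counter = 7

[1] T1.load  rd  (counter 4, T1.r 4)
[2] T1.cas  hit  (counter 5, T1.r 4)
[3] T0.load  rd  (counter 5, T0.r 5)
[4] T1.load  rd  (counter 5, T1.r 5)
[5] T1.cas  hit  (counter 6, T1.r 5)
[6] T0.cas  miss  (counter 6, T0.r 5)
[7] T0.load  rd  (counter 6, T0.r 6)
[8] T0.cas  hit  (counter 7, T0.r 6)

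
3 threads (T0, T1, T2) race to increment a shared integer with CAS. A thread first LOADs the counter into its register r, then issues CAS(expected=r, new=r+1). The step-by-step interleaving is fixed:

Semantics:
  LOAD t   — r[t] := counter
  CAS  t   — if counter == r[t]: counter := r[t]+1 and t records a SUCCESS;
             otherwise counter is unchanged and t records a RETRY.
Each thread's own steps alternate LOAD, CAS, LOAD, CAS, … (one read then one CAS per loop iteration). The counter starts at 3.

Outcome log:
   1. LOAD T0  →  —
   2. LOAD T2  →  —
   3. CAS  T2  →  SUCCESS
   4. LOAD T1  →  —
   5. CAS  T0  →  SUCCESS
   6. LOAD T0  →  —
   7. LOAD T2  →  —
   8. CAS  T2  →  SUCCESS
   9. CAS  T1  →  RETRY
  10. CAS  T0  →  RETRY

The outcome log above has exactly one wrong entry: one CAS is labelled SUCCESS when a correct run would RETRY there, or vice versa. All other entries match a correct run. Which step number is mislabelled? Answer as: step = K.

Reference trace:
#1 T0 reads 3
#2 T2 reads 3
#3 T2 CAS(3→4) writes; counter now 4
#4 T1 reads 4
#5 T0 CAS(3→4) fails; counter now 4
#6 T0 reads 4
#7 T2 reads 4
#8 T2 CAS(4→5) writes; counter now 5
#9 T1 CAS(4→5) fails; counter now 5
#10 T0 CAS(4→5) fails; counter now 5
Log disagrees first at step 5.

step = 5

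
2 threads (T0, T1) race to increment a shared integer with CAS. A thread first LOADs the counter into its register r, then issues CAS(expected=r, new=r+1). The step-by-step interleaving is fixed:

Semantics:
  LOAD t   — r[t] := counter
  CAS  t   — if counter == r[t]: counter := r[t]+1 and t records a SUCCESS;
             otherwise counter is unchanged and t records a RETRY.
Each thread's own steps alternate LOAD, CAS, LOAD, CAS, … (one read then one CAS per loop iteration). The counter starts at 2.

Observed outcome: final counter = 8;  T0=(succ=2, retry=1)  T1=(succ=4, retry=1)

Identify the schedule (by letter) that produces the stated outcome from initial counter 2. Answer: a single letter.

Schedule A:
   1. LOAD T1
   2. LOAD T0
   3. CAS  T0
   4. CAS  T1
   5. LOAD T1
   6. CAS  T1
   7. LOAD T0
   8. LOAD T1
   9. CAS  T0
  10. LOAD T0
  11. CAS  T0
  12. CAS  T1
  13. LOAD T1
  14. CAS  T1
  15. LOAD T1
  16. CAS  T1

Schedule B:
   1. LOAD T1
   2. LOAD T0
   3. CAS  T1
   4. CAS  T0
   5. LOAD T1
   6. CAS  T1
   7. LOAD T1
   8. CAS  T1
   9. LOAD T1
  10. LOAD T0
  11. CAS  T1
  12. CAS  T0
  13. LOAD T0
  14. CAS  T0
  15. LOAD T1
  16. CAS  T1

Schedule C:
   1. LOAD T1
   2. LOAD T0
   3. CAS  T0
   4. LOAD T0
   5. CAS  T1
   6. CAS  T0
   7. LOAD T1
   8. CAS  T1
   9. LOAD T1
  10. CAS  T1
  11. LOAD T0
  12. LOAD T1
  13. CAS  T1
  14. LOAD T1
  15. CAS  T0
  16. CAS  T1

Simulating candidate C:
T1 LOAD — after: cnt=2, r=2 — load
T0 LOAD — after: cnt=2, r=2 — load
T0 CAS — after: cnt=3, r=2 — ok
T0 LOAD — after: cnt=3, r=3 — load
T1 CAS — after: cnt=3, r=2 — retry
T0 CAS — after: cnt=4, r=3 — ok
T1 LOAD — after: cnt=4, r=4 — load
T1 CAS — after: cnt=5, r=4 — ok
T1 LOAD — after: cnt=5, r=5 — load
T1 CAS — after: cnt=6, r=5 — ok
T0 LOAD — after: cnt=6, r=6 — load
T1 LOAD — after: cnt=6, r=6 — load
T1 CAS — after: cnt=7, r=6 — ok
T1 LOAD — after: cnt=7, r=7 — load
T0 CAS — after: cnt=7, r=6 — retry
T1 CAS — after: cnt=8, r=7 — ok

C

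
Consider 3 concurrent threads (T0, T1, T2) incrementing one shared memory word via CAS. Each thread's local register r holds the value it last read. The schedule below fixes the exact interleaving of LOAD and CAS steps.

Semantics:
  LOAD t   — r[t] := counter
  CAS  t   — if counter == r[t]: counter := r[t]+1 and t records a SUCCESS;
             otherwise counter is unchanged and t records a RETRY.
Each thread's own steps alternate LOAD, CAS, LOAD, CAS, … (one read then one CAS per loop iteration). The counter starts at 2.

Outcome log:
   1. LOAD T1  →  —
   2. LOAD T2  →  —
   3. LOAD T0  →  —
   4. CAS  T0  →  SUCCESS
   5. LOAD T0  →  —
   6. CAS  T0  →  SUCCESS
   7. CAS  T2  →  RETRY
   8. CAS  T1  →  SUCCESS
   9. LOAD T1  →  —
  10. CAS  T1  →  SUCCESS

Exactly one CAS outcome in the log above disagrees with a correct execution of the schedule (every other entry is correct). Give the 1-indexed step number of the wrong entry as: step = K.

Reference trace:
[1] T1.load  rd  (counter 2, T1.r 2)
[2] T2.load  rd  (counter 2, T2.r 2)
[3] T0.load  rd  (counter 2, T0.r 2)
[4] T0.cas  hit  (counter 3, T0.r 2)
[5] T0.load  rd  (counter 3, T0.r 3)
[6] T0.cas  hit  (counter 4, T0.r 3)
[7] T2.cas  miss  (counter 4, T2.r 2)
[8] T1.cas  miss  (counter 4, T1.r 2)
[9] T1.load  rd  (counter 4, T1.r 4)
[10] T1.cas  hit  (counter 5, T1.r 4)
Log disagrees first at step 8.

step = 8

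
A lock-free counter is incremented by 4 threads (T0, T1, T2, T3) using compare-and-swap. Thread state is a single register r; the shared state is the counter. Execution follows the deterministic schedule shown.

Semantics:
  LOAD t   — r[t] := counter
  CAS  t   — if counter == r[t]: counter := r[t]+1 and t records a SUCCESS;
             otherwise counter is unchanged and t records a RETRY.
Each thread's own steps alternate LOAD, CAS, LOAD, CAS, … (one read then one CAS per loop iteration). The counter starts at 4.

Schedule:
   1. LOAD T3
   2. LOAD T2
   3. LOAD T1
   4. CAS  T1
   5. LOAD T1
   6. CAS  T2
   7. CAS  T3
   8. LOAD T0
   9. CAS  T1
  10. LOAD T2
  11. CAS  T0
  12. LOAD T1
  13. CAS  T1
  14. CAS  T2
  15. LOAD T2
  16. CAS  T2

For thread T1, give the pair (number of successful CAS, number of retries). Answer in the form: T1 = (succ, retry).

T1 = (3, 0)

1. LOAD T3 → mem=4 r[T3]=4 [LOAD]
2. LOAD T2 → mem=4 r[T2]=4 [LOAD]
3. LOAD T1 → mem=4 r[T1]=4 [LOAD]
4. CAS T1 → mem=5 r[T1]=4 [OK]
5. LOAD T1 → mem=5 r[T1]=5 [LOAD]
6. CAS T2 → mem=5 r[T2]=4 [RETRY]
7. CAS T3 → mem=5 r[T3]=4 [RETRY]
8. LOAD T0 → mem=5 r[T0]=5 [LOAD]
9. CAS T1 → mem=6 r[T1]=5 [OK]
10. LOAD T2 → mem=6 r[T2]=6 [LOAD]
11. CAS T0 → mem=6 r[T0]=5 [RETRY]
12. LOAD T1 → mem=6 r[T1]=6 [LOAD]
13. CAS T1 → mem=7 r[T1]=6 [OK]
14. CAS T2 → mem=7 r[T2]=6 [RETRY]
15. LOAD T2 → mem=7 r[T2]=7 [LOAD]
16. CAS T2 → mem=8 r[T2]=7 [OK]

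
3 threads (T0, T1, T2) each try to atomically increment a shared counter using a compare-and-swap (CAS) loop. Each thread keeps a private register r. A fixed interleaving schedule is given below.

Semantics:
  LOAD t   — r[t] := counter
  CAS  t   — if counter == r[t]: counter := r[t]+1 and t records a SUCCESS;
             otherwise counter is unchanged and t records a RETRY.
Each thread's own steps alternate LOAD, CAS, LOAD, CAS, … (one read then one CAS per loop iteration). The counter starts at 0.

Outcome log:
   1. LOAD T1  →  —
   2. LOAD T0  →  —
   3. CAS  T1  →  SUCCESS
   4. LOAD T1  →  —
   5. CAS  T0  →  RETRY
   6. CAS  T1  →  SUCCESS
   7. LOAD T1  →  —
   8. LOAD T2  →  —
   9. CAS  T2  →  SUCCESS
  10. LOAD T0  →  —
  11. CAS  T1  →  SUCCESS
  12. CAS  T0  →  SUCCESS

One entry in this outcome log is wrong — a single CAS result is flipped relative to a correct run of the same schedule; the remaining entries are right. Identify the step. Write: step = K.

step = 11

Re-executing:
[1] T1.load  rd  (counter 0, T1.r 0)
[2] T0.load  rd  (counter 0, T0.r 0)
[3] T1.cas  hit  (counter 1, T1.r 0)
[4] T1.load  rd  (counter 1, T1.r 1)
[5] T0.cas  miss  (counter 1, T0.r 0)
[6] T1.cas  hit  (counter 2, T1.r 1)
[7] T1.load  rd  (counter 2, T1.r 2)
[8] T2.load  rd  (counter 2, T2.r 2)
[9] T2.cas  hit  (counter 3, T2.r 2)
[10] T0.load  rd  (counter 3, T0.r 3)
[11] T1.cas  miss  (counter 3, T1.r 2)
[12] T0.cas  hit  (counter 4, T0.r 3)
Log disagrees first at step 11.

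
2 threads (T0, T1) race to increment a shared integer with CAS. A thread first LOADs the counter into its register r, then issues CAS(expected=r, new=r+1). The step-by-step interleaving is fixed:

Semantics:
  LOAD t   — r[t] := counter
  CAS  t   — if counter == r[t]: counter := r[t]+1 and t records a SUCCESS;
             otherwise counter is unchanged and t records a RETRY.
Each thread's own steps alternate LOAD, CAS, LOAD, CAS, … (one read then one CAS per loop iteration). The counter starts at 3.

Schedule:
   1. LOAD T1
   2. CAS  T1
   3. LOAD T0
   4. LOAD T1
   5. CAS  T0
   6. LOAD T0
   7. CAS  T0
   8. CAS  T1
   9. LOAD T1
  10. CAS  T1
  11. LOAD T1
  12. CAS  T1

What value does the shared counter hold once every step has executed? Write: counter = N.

#1 T1 reads 3
#2 T1 CAS(3→4) writes; counter now 4
#3 T0 reads 4
#4 T1 reads 4
#5 T0 CAS(4→5) writes; counter now 5
#6 T0 reads 5
#7 T0 CAS(5→6) writes; counter now 6
#8 T1 CAS(4→5) fails; counter now 6
#9 T1 reads 6
#10 T1 CAS(6→7) writes; counter now 7
#11 T1 reads 7
#12 T1 CAS(7→8) writes; counter now 8

counter = 8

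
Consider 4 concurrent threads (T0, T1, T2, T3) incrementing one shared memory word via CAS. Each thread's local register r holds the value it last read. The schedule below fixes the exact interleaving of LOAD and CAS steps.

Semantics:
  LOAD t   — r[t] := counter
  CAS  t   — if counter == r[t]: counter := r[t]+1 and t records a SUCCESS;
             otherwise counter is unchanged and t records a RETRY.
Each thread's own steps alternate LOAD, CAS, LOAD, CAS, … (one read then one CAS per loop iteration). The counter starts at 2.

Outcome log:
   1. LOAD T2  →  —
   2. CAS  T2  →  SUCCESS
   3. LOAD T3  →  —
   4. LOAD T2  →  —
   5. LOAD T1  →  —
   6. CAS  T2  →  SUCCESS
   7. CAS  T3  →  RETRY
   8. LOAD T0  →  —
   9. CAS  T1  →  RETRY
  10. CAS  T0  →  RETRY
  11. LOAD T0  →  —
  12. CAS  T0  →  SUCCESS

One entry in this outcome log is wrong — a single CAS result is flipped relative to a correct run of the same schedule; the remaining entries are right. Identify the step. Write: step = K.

step = 10

Re-executing:
   1) LOAD T2:  M=2  r_T2=2
   2) CAS  T2:  M=3  r_T2=2 ✓
   3) LOAD T3:  M=3  r_T3=3
   4) LOAD T2:  M=3  r_T2=3
   5) LOAD T1:  M=3  r_T1=3
   6) CAS  T2:  M=4  r_T2=3 ✓
   7) CAS  T3:  M=4  r_T3=3 ✗
   8) LOAD T0:  M=4  r_T0=4
   9) CAS  T1:  M=4  r_T1=3 ✗
  10) CAS  T0:  M=5  r_T0=4 ✓
  11) LOAD T0:  M=5  r_T0=5
  12) CAS  T0:  M=6  r_T0=5 ✓
Log disagrees first at step 10.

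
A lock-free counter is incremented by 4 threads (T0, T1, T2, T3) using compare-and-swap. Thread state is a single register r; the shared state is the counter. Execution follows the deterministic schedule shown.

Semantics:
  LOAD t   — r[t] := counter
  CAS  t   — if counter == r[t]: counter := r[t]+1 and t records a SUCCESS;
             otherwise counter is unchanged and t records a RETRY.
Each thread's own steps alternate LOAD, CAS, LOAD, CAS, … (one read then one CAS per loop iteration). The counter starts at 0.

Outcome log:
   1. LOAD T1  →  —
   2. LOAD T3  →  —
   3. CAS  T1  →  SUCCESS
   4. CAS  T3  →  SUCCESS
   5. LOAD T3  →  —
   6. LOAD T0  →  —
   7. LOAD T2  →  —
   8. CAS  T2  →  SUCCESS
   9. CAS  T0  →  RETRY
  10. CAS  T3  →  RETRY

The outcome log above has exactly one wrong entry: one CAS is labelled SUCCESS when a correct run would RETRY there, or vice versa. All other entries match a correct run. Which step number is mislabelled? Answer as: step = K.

Re-executing:
1. LOAD T1 → mem=0 r[T1]=0 [LOAD]
2. LOAD T3 → mem=0 r[T3]=0 [LOAD]
3. CAS T1 → mem=1 r[T1]=0 [OK]
4. CAS T3 → mem=1 r[T3]=0 [RETRY]
5. LOAD T3 → mem=1 r[T3]=1 [LOAD]
6. LOAD T0 → mem=1 r[T0]=1 [LOAD]
7. LOAD T2 → mem=1 r[T2]=1 [LOAD]
8. CAS T2 → mem=2 r[T2]=1 [OK]
9. CAS T0 → mem=2 r[T0]=1 [RETRY]
10. CAS T3 → mem=2 r[T3]=1 [RETRY]
Flip is step 4.

step = 4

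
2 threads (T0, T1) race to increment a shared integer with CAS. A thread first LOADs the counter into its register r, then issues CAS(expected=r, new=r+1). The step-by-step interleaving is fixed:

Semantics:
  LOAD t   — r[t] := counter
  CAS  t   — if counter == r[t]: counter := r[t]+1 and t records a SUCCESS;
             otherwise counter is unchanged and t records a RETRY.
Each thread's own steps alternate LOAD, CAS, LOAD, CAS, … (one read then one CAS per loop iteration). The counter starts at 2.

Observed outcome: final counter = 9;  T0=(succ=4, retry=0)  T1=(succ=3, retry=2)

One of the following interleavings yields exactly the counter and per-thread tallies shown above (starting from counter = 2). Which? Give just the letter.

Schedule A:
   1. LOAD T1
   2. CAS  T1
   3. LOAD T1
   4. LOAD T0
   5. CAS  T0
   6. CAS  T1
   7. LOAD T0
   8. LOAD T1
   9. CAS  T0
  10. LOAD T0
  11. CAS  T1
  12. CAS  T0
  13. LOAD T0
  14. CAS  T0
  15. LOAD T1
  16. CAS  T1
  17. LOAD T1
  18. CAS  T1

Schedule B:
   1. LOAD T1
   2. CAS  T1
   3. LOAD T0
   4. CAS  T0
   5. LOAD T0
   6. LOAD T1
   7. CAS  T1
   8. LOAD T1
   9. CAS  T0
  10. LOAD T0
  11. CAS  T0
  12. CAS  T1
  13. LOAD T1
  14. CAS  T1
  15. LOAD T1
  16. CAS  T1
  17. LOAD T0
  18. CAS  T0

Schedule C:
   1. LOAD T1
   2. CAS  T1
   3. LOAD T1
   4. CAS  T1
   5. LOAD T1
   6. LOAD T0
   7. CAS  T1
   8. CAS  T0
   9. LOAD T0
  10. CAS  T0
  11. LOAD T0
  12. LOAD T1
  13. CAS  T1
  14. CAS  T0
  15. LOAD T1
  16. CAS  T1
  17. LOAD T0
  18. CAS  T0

A

Tracing schedule A:
T1 LOAD — after: cnt=2, r=2 — load
T1 CAS — after: cnt=3, r=2 — ok
T1 LOAD — after: cnt=3, r=3 — load
T0 LOAD — after: cnt=3, r=3 — load
T0 CAS — after: cnt=4, r=3 — ok
T1 CAS — after: cnt=4, r=3 — retry
T0 LOAD — after: cnt=4, r=4 — load
T1 LOAD — after: cnt=4, r=4 — load
T0 CAS — after: cnt=5, r=4 — ok
T0 LOAD — after: cnt=5, r=5 — load
T1 CAS — after: cnt=5, r=4 — retry
T0 CAS — after: cnt=6, r=5 — ok
T0 LOAD — after: cnt=6, r=6 — load
T0 CAS — after: cnt=7, r=6 — ok
T1 LOAD — after: cnt=7, r=7 — load
T1 CAS — after: cnt=8, r=7 — ok
T1 LOAD — after: cnt=8, r=8 — load
T1 CAS — after: cnt=9, r=8 — ok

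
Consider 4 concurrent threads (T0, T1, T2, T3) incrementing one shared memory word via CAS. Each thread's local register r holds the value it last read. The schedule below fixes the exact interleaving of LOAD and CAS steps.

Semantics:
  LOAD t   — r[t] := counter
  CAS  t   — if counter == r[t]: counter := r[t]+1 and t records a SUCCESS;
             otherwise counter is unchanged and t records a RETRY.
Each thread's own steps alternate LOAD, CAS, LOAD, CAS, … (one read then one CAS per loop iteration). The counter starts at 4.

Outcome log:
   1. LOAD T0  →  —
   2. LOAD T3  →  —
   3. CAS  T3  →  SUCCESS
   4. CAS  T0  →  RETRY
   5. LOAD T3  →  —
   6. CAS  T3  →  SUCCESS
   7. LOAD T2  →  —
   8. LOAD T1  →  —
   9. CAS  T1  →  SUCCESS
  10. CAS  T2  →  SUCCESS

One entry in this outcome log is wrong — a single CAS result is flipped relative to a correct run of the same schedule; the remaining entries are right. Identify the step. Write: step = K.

step = 10

Reference trace:
#1 T0 reads 4
#2 T3 reads 4
#3 T3 CAS(4→5) writes; counter now 5
#4 T0 CAS(4→5) fails; counter now 5
#5 T3 reads 5
#6 T3 CAS(5→6) writes; counter now 6
#7 T2 reads 6
#8 T1 reads 6
#9 T1 CAS(6→7) writes; counter now 7
#10 T2 CAS(6→7) fails; counter now 7
Mismatch at 10.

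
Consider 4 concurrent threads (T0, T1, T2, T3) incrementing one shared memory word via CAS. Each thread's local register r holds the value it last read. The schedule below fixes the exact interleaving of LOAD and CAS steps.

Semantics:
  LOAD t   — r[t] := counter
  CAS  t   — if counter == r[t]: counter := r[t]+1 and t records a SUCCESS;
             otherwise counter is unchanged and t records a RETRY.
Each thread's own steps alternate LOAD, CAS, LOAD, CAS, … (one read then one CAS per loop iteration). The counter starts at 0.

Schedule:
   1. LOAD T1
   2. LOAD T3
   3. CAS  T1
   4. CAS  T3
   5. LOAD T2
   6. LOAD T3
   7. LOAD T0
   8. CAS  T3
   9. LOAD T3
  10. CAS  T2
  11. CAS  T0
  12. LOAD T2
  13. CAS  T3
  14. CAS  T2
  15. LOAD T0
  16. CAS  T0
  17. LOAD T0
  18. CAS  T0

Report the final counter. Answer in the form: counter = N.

step 1: T1 LOAD ⇒ load; ctr=0 reg=0
step 2: T3 LOAD ⇒ load; ctr=0 reg=0
step 3: T1 CAS ⇒ ok; ctr=1 reg=0
step 4: T3 CAS ⇒ retry; ctr=1 reg=0
step 5: T2 LOAD ⇒ load; ctr=1 reg=1
step 6: T3 LOAD ⇒ load; ctr=1 reg=1
step 7: T0 LOAD ⇒ load; ctr=1 reg=1
step 8: T3 CAS ⇒ ok; ctr=2 reg=1
step 9: T3 LOAD ⇒ load; ctr=2 reg=2
step 10: T2 CAS ⇒ retry; ctr=2 reg=1
step 11: T0 CAS ⇒ retry; ctr=2 reg=1
step 12: T2 LOAD ⇒ load; ctr=2 reg=2
step 13: T3 CAS ⇒ ok; ctr=3 reg=2
step 14: T2 CAS ⇒ retry; ctr=3 reg=2
step 15: T0 LOAD ⇒ load; ctr=3 reg=3
step 16: T0 CAS ⇒ ok; ctr=4 reg=3
step 17: T0 LOAD ⇒ load; ctr=4 reg=4
step 18: T0 CAS ⇒ ok; ctr=5 reg=4

counter = 5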